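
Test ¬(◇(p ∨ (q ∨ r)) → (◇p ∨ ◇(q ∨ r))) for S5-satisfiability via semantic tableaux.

No, unsatisfiable

1. ¬(◇(p ∨ (q ∨ r)) → (◇p ∨ ◇(q ∨ r))), u
2. ◇(p ∨ (q ∨ r)), u
3. ¬(◇p ∨ ◇(q ∨ r)), u
4. ¬◇p, u
5. ¬◇(q ∨ r), u
6. ¬p, u
7. ¬(q ∨ r), u
8. ¬q, u
9. ¬r, u
10. p ∨ (q ∨ r), v
11. ¬p, v
12. ¬(q ∨ r), v
13. ¬q, v
14. ¬r, v
15. q ∨ r, v
16. r, v
Accessibility: uRu, uRv, vRu, vRv
Branch closes: r and ¬r both at v.
All branches of the tableau close; one closing branch shown above.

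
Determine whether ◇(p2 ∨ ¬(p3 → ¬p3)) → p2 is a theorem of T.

No, not valid

Tableau for the negation ¬(◇(p2 ∨ ¬(p3 → ¬p3)) → p2):
1. ¬(◇(p2 ∨ ¬(p3 → ¬p3)) → p2), 0
2. ◇(p2 ∨ ¬(p3 → ¬p3)), 0
3. ¬p2, 0
4. p2 ∨ ¬(p3 → ¬p3), 1
5. ¬(p3 → ¬p3), 1
6. p3, 1
Accessibility: 0R0, 0R1, 1R1
The negation has an open branch (countermodel exists).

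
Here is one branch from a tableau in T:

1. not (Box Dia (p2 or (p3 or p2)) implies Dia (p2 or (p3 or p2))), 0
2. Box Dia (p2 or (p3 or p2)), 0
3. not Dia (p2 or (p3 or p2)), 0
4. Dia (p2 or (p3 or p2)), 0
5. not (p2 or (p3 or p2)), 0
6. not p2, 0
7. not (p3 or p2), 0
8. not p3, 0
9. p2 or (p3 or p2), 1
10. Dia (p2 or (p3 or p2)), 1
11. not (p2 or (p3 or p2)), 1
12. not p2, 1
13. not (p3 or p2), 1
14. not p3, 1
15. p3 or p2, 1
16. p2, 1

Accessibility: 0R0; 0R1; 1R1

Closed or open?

Closed

Both p2 and not p2 appear at 1.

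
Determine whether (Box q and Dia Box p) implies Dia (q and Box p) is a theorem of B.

Tableau for the negation not ((Box q and Dia Box p) implies Dia (q and Box p)):
1. not ((Box q and Dia Box p) implies Dia (q and Box p)), 0
2. Box q and Dia Box p, 0   [neg-implies-rule on 1]
3. not Dia (q and Box p), 0   [neg-implies-rule on 1]
4. Box q, 0   [and-rule on 2]
5. Dia Box p, 0   [and-rule on 2]
6. not (q and Box p), 0   [neg-Dia-rule on 3 via 0R0]
7. q, 0   [Box-rule on 4 via 0R0]
8. not Box p, 0   [neg-and-rule on 6 (branches; this branch)]
9. Box p, 1   [Dia-rule on 5: fresh world 1, 0R1]
10. not (q and Box p), 1   [neg-Dia-rule on 3 via 0R1]
11. q, 1   [Box-rule on 4 via 0R1]
12. p, 0   [Box-rule on 9 via 1R0]
13. p, 1   [Box-rule on 9 via 1R1]
14. not Box p, 1   [neg-and-rule on 10 (branches; this branch)]
15. not p, 2   [neg-Box-rule on 8: fresh world 2, 0R2]
16. not (q and Box p), 2   [neg-Dia-rule on 3 via 0R2]
17. q, 2   [Box-rule on 4 via 0R2]
18. not Box p, 2   [neg-and-rule on 16 (branches; this branch)]
19. not p, 3   [neg-Box-rule on 14: fresh world 3, 1R3]
20. p, 3   [Box-rule on 9 via 1R3]
Accessibility: 0R0, 0R1, 0R2, 1R0, 1R1, 1R3, 2R0, 2R2, 3R1, 3R3
Branch closes: p and not p both at 3.
Every branch of the negation's tableau closes; the branch above is one of them.

Valid in B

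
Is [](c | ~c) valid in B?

Tableau for the negation ~[](c | ~c):
1. ~[](c | ~c), 0
2. ~(c | ~c), 1
3. ~c, 1
4. c, 1
Accessibility: 0R0, 0R1, 1R0, 1R1
Branch closes: c and ~c both at 1.
All branches of the negation close; one closing branch shown above.

Yes, valid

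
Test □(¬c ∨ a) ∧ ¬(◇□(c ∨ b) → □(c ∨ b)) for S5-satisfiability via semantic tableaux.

Unsatisfiable (every branch closes)

1. □(¬c ∨ a) ∧ ¬(◇□(c ∨ b) → □(c ∨ b)), w0
2. □(¬c ∨ a), w0   [∧-rule on 1]
3. ¬(◇□(c ∨ b) → □(c ∨ b)), w0   [∧-rule on 1]
4. ◇□(c ∨ b), w0   [¬→-rule on 3]
5. ¬□(c ∨ b), w0   [¬→-rule on 3]
6. ¬c ∨ a, w0   [□-rule on 2 via w0Rw0]
7. a, w0   [∨-rule on 6 (branches; this branch)]
8. □(c ∨ b), w1   [◇-rule on 4: fresh world w1, w0Rw1]
9. ¬c ∨ a, w1   [□-rule on 2 via w0Rw1]
10. c ∨ b, w0   [□-rule on 8 via w1Rw0]
11. c ∨ b, w1   [□-rule on 8 via w1Rw1]
12. a, w1   [∨-rule on 9 (branches; this branch)]
13. b, w0   [∨-rule on 10 (branches; this branch)]
14. b, w1   [∨-rule on 11 (branches; this branch)]
15. ¬(c ∨ b), w2   [¬□-rule on 5: fresh world w2, w0Rw2]
16. ¬c, w2   [¬∨-rule on 15]
17. ¬b, w2   [¬∨-rule on 15]
18. ¬c ∨ a, w2   [□-rule on 2 via w0Rw2]
19. c ∨ b, w2   [□-rule on 8 via w1Rw2]
20. a, w2   [∨-rule on 18 (branches; this branch)]
21. b, w2   [∨-rule on 19 (branches; this branch)]
Accessibility: w0Rw0, w0Rw1, w0Rw2, w1Rw0, w1Rw1, w1Rw2, w2Rw0, w2Rw1, w2Rw2
Branch closes: b and ¬b both at w2.
All branches of the tableau close; one closing branch shown above.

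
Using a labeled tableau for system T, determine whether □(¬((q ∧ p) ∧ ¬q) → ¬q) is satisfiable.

Satisfiable (open branch found)

1. □(¬((q ∧ p) ∧ ¬q) → ¬q), w0
2. ¬((q ∧ p) ∧ ¬q) → ¬q, w0
3. ¬q, w0
Accessibility: w0Rw0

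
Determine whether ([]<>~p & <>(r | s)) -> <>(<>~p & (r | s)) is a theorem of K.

Valid in K

Tableau for the negation ~(([]<>~p & <>(r | s)) -> <>(<>~p & (r | s))):
1. ~(([]<>~p & <>(r | s)) -> <>(<>~p & (r | s))), w0
2. []<>~p & <>(r | s), w0
3. ~<>(<>~p & (r | s)), w0
4. []<>~p, w0
5. <>(r | s), w0
6. r | s, w1
7. ~(<>~p & (r | s)), w1
8. <>~p, w1
9. s, w1
10. ~<>~p, w1
11. ~p, w2
12. p, w2
Accessibility: w0Rw1, w1Rw2
Branch closes: p and ~p both at w2.
All branches of the negation close; one closing branch shown above.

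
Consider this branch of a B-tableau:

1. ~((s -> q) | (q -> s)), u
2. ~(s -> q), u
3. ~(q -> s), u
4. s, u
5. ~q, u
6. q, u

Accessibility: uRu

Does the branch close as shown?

Yes, closed

Both q and ~q appear at u.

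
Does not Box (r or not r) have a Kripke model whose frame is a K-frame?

1. not Box (r or not r), 0
2. not (r or not r), 1
3. not r, 1
4. r, 1
Accessibility: 0R1
Branch closes: r and not r both at 1.
All branches of the tableau close; one closing branch shown above.

No, unsatisfiable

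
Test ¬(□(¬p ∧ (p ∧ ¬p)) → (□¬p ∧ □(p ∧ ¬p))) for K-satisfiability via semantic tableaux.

1. ¬(□(¬p ∧ (p ∧ ¬p)) → (□¬p ∧ □(p ∧ ¬p))), w0
2. □(¬p ∧ (p ∧ ¬p)), w0
3. ¬(□¬p ∧ □(p ∧ ¬p)), w0
4. ¬□(p ∧ ¬p), w0
5. ¬(p ∧ ¬p), w1
6. ¬p ∧ (p ∧ ¬p), w1
7. ¬p, w1
8. p ∧ ¬p, w1
9. p, w1
Accessibility: w0Rw1
Branch closes: p and ¬p both at w1.
All branches of the tableau close; one closing branch shown above.

Unsatisfiable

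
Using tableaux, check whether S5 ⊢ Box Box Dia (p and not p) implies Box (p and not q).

Yes, valid

Tableau for the negation not (Box Box Dia (p and not p) implies Box (p and not q)):
1. not (Box Box Dia (p and not p) implies Box (p and not q)), 0
2. Box Box Dia (p and not p), 0
3. not Box (p and not q), 0
4. Box Dia (p and not p), 0
5. Dia (p and not p), 0
6. not (p and not q), 1
7. Box Dia (p and not p), 1
8. Dia (p and not p), 1
9. q, 1
10. p and not p, 2
11. p, 2
12. not p, 2
Accessibility: 0R0, 0R1, 0R2, 1R0, 1R1, 1R2, 2R0, 2R1, 2R2
Branch closes: p and not p both at 2.
Every branch of the negation's tableau closes; the branch above is one of them.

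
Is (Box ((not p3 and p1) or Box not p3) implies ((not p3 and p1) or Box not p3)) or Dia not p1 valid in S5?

Tableau for the negation not ((Box ((not p3 and p1) or Box not p3) implies ((not p3 and p1) or Box not p3)) or Dia not p1):
1. not ((Box ((not p3 and p1) or Box not p3) implies ((not p3 and p1) or Box not p3)) or Dia not p1), u
2. not (Box ((not p3 and p1) or Box not p3) implies ((not p3 and p1) or Box not p3)), u
3. not Dia not p1, u
4. Box ((not p3 and p1) or Box not p3), u
5. not ((not p3 and p1) or Box not p3), u
6. not (not p3 and p1), u
7. not Box not p3, u
8. p1, u
9. (not p3 and p1) or Box not p3, u
10. p3, u
11. Box not p3, u
12. not p3, u
Accessibility: uRu
Branch closes: p3 and not p3 both at u.
Every branch of the negation's tableau closes; the branch above is one of them.

Valid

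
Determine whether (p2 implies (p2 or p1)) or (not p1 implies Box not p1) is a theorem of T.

Valid

Tableau for the negation not ((p2 implies (p2 or p1)) or (not p1 implies Box not p1)):
1. not ((p2 implies (p2 or p1)) or (not p1 implies Box not p1)), u
2. not (p2 implies (p2 or p1)), u
3. not (not p1 implies Box not p1), u
4. p2, u
5. not (p2 or p1), u
6. not p1, u
7. not Box not p1, u
8. not p2, u
Accessibility: uRu
Branch closes: p2 and not p2 both at u.
Every branch of the negation's tableau closes; the branch above is one of them.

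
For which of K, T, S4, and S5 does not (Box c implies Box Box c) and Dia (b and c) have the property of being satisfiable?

K, T

S4-tableau for the formula:
1. not (Box c implies Box Box c) and Dia (b and c), u
2. not (Box c implies Box Box c), u
3. Dia (b and c), u
4. Box c, u
5. not Box Box c, u
6. c, u
7. b and c, v
8. b, v
9. c, v
10. not Box c, w
11. c, w
12. not c, x
13. c, x
Accessibility: uRu, uRv, uRw, uRx, vRv, wRw, wRx, xRx
Branch closes: c and not c both at x.
Every branch closes (one shown): unsatisfiable in S4, hence also in S5 (every S5-frame is an S4-frame).
T-tableau for the formula:
1. not (Box c implies Box Box c) and Dia (b and c), u
2. not (Box c implies Box Box c), u
3. Dia (b and c), u
4. Box c, u
5. not Box Box c, u
6. c, u
7. b and c, v
8. b, v
9. c, v
10. not Box c, w
11. c, w
12. not c, x
Accessibility: uRu, uRv, uRw, vRv, wRw, wRx, xRx
Complete open branch: satisfiable in T, hence also in K (this T-model is also a K-model).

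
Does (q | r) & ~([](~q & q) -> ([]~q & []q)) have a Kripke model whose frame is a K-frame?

1. (q | r) & ~([](~q & q) -> ([]~q & []q)), w0
2. q | r, w0   [&-rule on 1]
3. ~([](~q & q) -> ([]~q & []q)), w0   [&-rule on 1]
4. [](~q & q), w0   [~->-rule on 3]
5. ~([]~q & []q), w0   [~->-rule on 3]
6. r, w0   [|-rule on 2 (branches; this branch)]
7. ~[]q, w0   [~&-rule on 5 (branches; this branch)]
8. ~q, w1   [~[]-rule on 7: fresh world w1, w0Rw1]
9. ~q & q, w1   [[]-rule on 4 via w0Rw1]
10. q, w1   [&-rule on 9]
Accessibility: w0Rw1
Branch closes: q and ~q both at w1.
All branches of the tableau close; one closing branch shown above.

Unsatisfiable (every branch closes)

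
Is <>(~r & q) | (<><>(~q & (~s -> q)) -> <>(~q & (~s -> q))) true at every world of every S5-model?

Tableau for the negation ~(<>(~r & q) | (<><>(~q & (~s -> q)) -> <>(~q & (~s -> q)))):
1. ~(<>(~r & q) | (<><>(~q & (~s -> q)) -> <>(~q & (~s -> q)))), 0
2. ~<>(~r & q), 0
3. ~(<><>(~q & (~s -> q)) -> <>(~q & (~s -> q))), 0
4. <><>(~q & (~s -> q)), 0
5. ~<>(~q & (~s -> q)), 0
6. ~(~r & q), 0
7. ~(~q & (~s -> q)), 0
8. ~q, 0
9. ~(~s -> q), 0
10. ~s, 0
11. <>(~q & (~s -> q)), 1
12. ~(~r & q), 1
13. ~(~q & (~s -> q)), 1
14. ~q, 1
15. ~(~s -> q), 1
16. ~s, 1
17. ~q & (~s -> q), 2
18. ~q, 2
19. ~s -> q, 2
20. ~(~r & q), 2
21. ~(~q & (~s -> q)), 2
22. s, 2
23. ~(~s -> q), 2
24. ~s, 2
Accessibility: 0R0, 0R1, 0R2, 1R0, 1R1, 1R2, 2R0, 2R1, 2R2
Branch closes: s and ~s both at 2.
Every branch of the negation's tableau closes; the branch above is one of them.

Yes, valid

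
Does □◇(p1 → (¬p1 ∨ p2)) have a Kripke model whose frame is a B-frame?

1. □◇(p1 → (¬p1 ∨ p2)), u
2. ◇(p1 → (¬p1 ∨ p2)), u
3. p1 → (¬p1 ∨ p2), v
4. ◇(p1 → (¬p1 ∨ p2)), v
5. ¬p1 ∨ p2, v
6. p2, v
7. p1 → (¬p1 ∨ p2), w
8. ¬p1 ∨ p2, w
9. p2, w
Accessibility: uRu, uRv, vRu, vRv, vRw, wRv, wRw

Satisfiable (open branch found)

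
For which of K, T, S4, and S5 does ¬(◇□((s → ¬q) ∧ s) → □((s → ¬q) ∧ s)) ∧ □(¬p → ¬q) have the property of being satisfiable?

K, T, S4

S4-tableau for the formula:
1. ¬(◇□((s → ¬q) ∧ s) → □((s → ¬q) ∧ s)) ∧ □(¬p → ¬q), w0
2. ¬(◇□((s → ¬q) ∧ s) → □((s → ¬q) ∧ s)), w0   [∧-rule on 1]
3. □(¬p → ¬q), w0   [∧-rule on 1]
4. ◇□((s → ¬q) ∧ s), w0   [¬→-rule on 2]
5. ¬□((s → ¬q) ∧ s), w0   [¬→-rule on 2]
6. ¬p → ¬q, w0   [□-rule on 3 via w0Rw0]
7. ¬q, w0   [→-rule on 6 (branches; this branch)]
8. □((s → ¬q) ∧ s), w1   [◇-rule on 4: fresh world w1, w0Rw1]
9. ¬p → ¬q, w1   [□-rule on 3 via w0Rw1]
10. (s → ¬q) ∧ s, w1   [□-rule on 8 via w1Rw1]
11. s → ¬q, w1   [∧-rule on 10]
12. s, w1   [∧-rule on 10]
13. ¬q, w1   [→-rule on 9 (branches; this branch)]
14. ¬((s → ¬q) ∧ s), w2   [¬□-rule on 5: fresh world w2, w0Rw2]
15. ¬p → ¬q, w2   [□-rule on 3 via w0Rw2]
16. ¬s, w2   [¬∧-rule on 14 (branches; this branch)]
17. ¬q, w2   [→-rule on 15 (branches; this branch)]
Accessibility: w0Rw0, w0Rw1, w0Rw2, w1Rw1, w2Rw2
Complete open branch: satisfiable in S4, hence also in K, T (this S4-model is also a K-model and a T-model).
S5-tableau for the formula:
1. ¬(◇□((s → ¬q) ∧ s) → □((s → ¬q) ∧ s)) ∧ □(¬p → ¬q), w0
2. ¬(◇□((s → ¬q) ∧ s) → □((s → ¬q) ∧ s)), w0   [∧-rule on 1]
3. □(¬p → ¬q), w0   [∧-rule on 1]
4. ◇□((s → ¬q) ∧ s), w0   [¬→-rule on 2]
5. ¬□((s → ¬q) ∧ s), w0   [¬→-rule on 2]
6. ¬p → ¬q, w0   [□-rule on 3 via w0Rw0]
7. ¬q, w0   [→-rule on 6 (branches; this branch)]
8. □((s → ¬q) ∧ s), w1   [◇-rule on 4: fresh world w1, w0Rw1]
9. ¬p → ¬q, w1   [□-rule on 3 via w0Rw1]
10. (s → ¬q) ∧ s, w0   [□-rule on 8 via w1Rw0]
11. s → ¬q, w0   [∧-rule on 10]
12. s, w0   [∧-rule on 10]
13. (s → ¬q) ∧ s, w1   [□-rule on 8 via w1Rw1]
14. s → ¬q, w1   [∧-rule on 13]
15. s, w1   [∧-rule on 13]
16. ¬q, w1   [→-rule on 9 (branches; this branch)]
17. ¬((s → ¬q) ∧ s), w2   [¬□-rule on 5: fresh world w2, w0Rw2]
18. ¬p → ¬q, w2   [□-rule on 3 via w0Rw2]
19. (s → ¬q) ∧ s, w2   [□-rule on 8 via w1Rw2]
20. s → ¬q, w2   [∧-rule on 19]
21. s, w2   [∧-rule on 19]
22. ¬(s → ¬q), w2   [¬∧-rule on 17 (branches; this branch)]
23. q, w2   [¬→-rule on 22]
24. p, w2   [→-rule on 18 (branches; this branch)]
25. ¬q, w2   [→-rule on 20 (branches; this branch)]
Accessibility: w0Rw0, w0Rw1, w0Rw2, w1Rw0, w1Rw1, w1Rw2, w2Rw0, w2Rw1, w2Rw2
Branch closes: q and ¬q both at w2.
Every branch closes (one shown): unsatisfiable in S5.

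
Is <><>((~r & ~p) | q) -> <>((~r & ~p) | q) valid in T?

Tableau for the negation ~(<><>((~r & ~p) | q) -> <>((~r & ~p) | q)):
1. ~(<><>((~r & ~p) | q) -> <>((~r & ~p) | q)), 0
2. <><>((~r & ~p) | q), 0   [~->-rule on 1]
3. ~<>((~r & ~p) | q), 0   [~->-rule on 1]
4. ~((~r & ~p) | q), 0   [~<>-rule on 3 via 0R0]
5. ~(~r & ~p), 0   [~|-rule on 4]
6. ~q, 0   [~|-rule on 4]
7. p, 0   [~&-rule on 5 (branches; this branch)]
8. <>((~r & ~p) | q), 1   [<>-rule on 2: fresh world 1, 0R1]
9. ~((~r & ~p) | q), 1   [~<>-rule on 3 via 0R1]
10. ~(~r & ~p), 1   [~|-rule on 9]
11. ~q, 1   [~|-rule on 9]
12. p, 1   [~&-rule on 10 (branches; this branch)]
13. (~r & ~p) | q, 2   [<>-rule on 8: fresh world 2, 1R2]
14. q, 2   [|-rule on 13 (branches; this branch)]
Accessibility: 0R0, 0R1, 1R1, 1R2, 2R2
The negation has an open branch (countermodel exists).

Not valid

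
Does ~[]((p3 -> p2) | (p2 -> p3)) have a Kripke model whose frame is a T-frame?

1. ~[]((p3 -> p2) | (p2 -> p3)), 0
2. ~((p3 -> p2) | (p2 -> p3)), 1
3. ~(p3 -> p2), 1
4. ~(p2 -> p3), 1
5. p3, 1
6. ~p2, 1
7. p2, 1
8. ~p3, 1
Accessibility: 0R0, 0R1, 1R1
Branch closes: p2 and ~p2 both at 1.
(One branch shown.) All branches close.

Unsatisfiable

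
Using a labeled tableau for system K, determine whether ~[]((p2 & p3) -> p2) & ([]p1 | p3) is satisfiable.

1. ~[]((p2 & p3) -> p2) & ([]p1 | p3), 0
2. ~[]((p2 & p3) -> p2), 0   [&-rule on 1]
3. []p1 | p3, 0   [&-rule on 1]
4. p3, 0   [|-rule on 3 (branches; this branch)]
5. ~((p2 & p3) -> p2), 1   [~[]-rule on 2: fresh world 1, 0R1]
6. p2 & p3, 1   [~->-rule on 5]
7. ~p2, 1   [~->-rule on 5]
8. p2, 1   [&-rule on 6]
9. p3, 1   [&-rule on 6]
Accessibility: 0R1
Branch closes: p2 and ~p2 both at 1.
Every branch closes; the branch above is one of them.

Unsatisfiable (every branch closes)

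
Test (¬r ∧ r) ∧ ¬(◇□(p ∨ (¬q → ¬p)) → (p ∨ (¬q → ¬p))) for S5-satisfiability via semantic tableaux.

Unsatisfiable (every branch closes)

1. (¬r ∧ r) ∧ ¬(◇□(p ∨ (¬q → ¬p)) → (p ∨ (¬q → ¬p))), w0
2. ¬r ∧ r, w0   [∧-rule on 1]
3. ¬(◇□(p ∨ (¬q → ¬p)) → (p ∨ (¬q → ¬p))), w0   [∧-rule on 1]
4. ¬r, w0   [∧-rule on 2]
5. r, w0   [∧-rule on 2]
Accessibility: w0Rw0
Branch closes: r and ¬r both at w0.
All branches of the tableau close; one closing branch shown above.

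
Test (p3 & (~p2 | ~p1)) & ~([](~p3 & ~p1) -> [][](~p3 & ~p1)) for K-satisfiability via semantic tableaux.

Satisfiable (open branch found)

1. (p3 & (~p2 | ~p1)) & ~([](~p3 & ~p1) -> [][](~p3 & ~p1)), w0
2. p3 & (~p2 | ~p1), w0   [&-rule on 1]
3. ~([](~p3 & ~p1) -> [][](~p3 & ~p1)), w0   [&-rule on 1]
4. p3, w0   [&-rule on 2]
5. ~p2 | ~p1, w0   [&-rule on 2]
6. [](~p3 & ~p1), w0   [~->-rule on 3]
7. ~[][](~p3 & ~p1), w0   [~->-rule on 3]
8. ~p1, w0   [|-rule on 5 (branches; this branch)]
9. ~[](~p3 & ~p1), w1   [~[]-rule on 7: fresh world w1, w0Rw1]
10. ~p3 & ~p1, w1   [[]-rule on 6 via w0Rw1]
11. ~p3, w1   [&-rule on 10]
12. ~p1, w1   [&-rule on 10]
13. ~(~p3 & ~p1), w2   [~[]-rule on 9: fresh world w2, w1Rw2]
14. p1, w2   [~&-rule on 13 (branches; this branch)]
Accessibility: w0Rw1, w1Rw2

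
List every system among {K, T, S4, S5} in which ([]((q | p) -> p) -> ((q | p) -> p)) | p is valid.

K-tableau for the negation ~(([]((q | p) -> p) -> ((q | p) -> p)) | p):
1. ~(([]((q | p) -> p) -> ((q | p) -> p)) | p), u
2. ~([]((q | p) -> p) -> ((q | p) -> p)), u   [~|-rule on 1]
3. ~p, u   [~|-rule on 1]
4. []((q | p) -> p), u   [~->-rule on 2]
5. ~((q | p) -> p), u   [~->-rule on 2]
6. q | p, u   [~->-rule on 5]
7. q, u   [|-rule on 6 (branches; this branch)]
Complete open branch: countermodel on a K-frame, so not valid in K.
T-tableau for the negation ~(([]((q | p) -> p) -> ((q | p) -> p)) | p):
1. ~(([]((q | p) -> p) -> ((q | p) -> p)) | p), u
2. ~([]((q | p) -> p) -> ((q | p) -> p)), u   [~|-rule on 1]
3. ~p, u   [~|-rule on 1]
4. []((q | p) -> p), u   [~->-rule on 2]
5. ~((q | p) -> p), u   [~->-rule on 2]
6. q | p, u   [~->-rule on 5]
7. (q | p) -> p, u   [[]-rule on 4 via uRu]
8. q, u   [|-rule on 6 (branches; this branch)]
9. ~(q | p), u   [->-rule on 7 (branches; this branch)]
10. ~q, u   [~|-rule on 9]
Accessibility: uRu
Branch closes: q and ~q both at u.
Every branch closes (one shown): valid in T, hence also in S4, S5 (every theorem of T is a theorem of S4 and S5).

T, S4, S5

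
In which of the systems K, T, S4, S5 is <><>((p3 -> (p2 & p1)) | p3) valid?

T, S4, S5

T-tableau for the negation ~<><>((p3 -> (p2 & p1)) | p3):
1. ~<><>((p3 -> (p2 & p1)) | p3), u
2. ~<>((p3 -> (p2 & p1)) | p3), u   [~<>-rule on 1 via uRu]
3. ~((p3 -> (p2 & p1)) | p3), u   [~<>-rule on 2 via uRu]
4. ~(p3 -> (p2 & p1)), u   [~|-rule on 3]
5. ~p3, u   [~|-rule on 3]
6. p3, u   [~->-rule on 4]
7. ~(p2 & p1), u   [~->-rule on 4]
Accessibility: uRu
Branch closes: p3 and ~p3 both at u.
Every branch closes (one shown): valid in T, hence also in S4, S5 (every theorem of T is a theorem of S4 and S5).
K-tableau for the negation ~<><>((p3 -> (p2 & p1)) | p3):
1. ~<><>((p3 -> (p2 & p1)) | p3), u
Complete open branch: countermodel on a K-frame, so not valid in K.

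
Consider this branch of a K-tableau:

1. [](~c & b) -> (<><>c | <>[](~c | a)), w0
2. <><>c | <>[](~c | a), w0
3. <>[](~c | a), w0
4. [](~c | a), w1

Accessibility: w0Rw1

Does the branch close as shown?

There is no literal clash: for every atom and world, at most one sign appears.

No, open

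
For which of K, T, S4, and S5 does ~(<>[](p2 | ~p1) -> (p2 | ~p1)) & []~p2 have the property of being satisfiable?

K, T, S4

S5-tableau for the formula:
1. ~(<>[](p2 | ~p1) -> (p2 | ~p1)) & []~p2, w0
2. ~(<>[](p2 | ~p1) -> (p2 | ~p1)), w0
3. []~p2, w0
4. <>[](p2 | ~p1), w0
5. ~(p2 | ~p1), w0
6. ~p2, w0
7. p1, w0
8. [](p2 | ~p1), w1
9. ~p2, w1
10. p2 | ~p1, w0
11. p2 | ~p1, w1
12. ~p1, w0
Accessibility: w0Rw0, w0Rw1, w1Rw0, w1Rw1
Branch closes: p1 and ~p1 both at w0.
Every branch closes (one shown): unsatisfiable in S5.
S4-tableau for the formula:
1. ~(<>[](p2 | ~p1) -> (p2 | ~p1)) & []~p2, w0
2. ~(<>[](p2 | ~p1) -> (p2 | ~p1)), w0
3. []~p2, w0
4. <>[](p2 | ~p1), w0
5. ~(p2 | ~p1), w0
6. ~p2, w0
7. p1, w0
8. [](p2 | ~p1), w1
9. ~p2, w1
10. p2 | ~p1, w1
11. ~p1, w1
Accessibility: w0Rw0, w0Rw1, w1Rw1
Complete open branch: satisfiable in S4, hence also in K, T (this S4-model is also a K-model and a T-model).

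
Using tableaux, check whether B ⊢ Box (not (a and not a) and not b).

Tableau for the negation not Box (not (a and not a) and not b):
1. not Box (not (a and not a) and not b), u
2. not (not (a and not a) and not b), v
3. b, v
Accessibility: uRu, uRv, vRu, vRv
The negation has an open branch (countermodel exists).

No, not valid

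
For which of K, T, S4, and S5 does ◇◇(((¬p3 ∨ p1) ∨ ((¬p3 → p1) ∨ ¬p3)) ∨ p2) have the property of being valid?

T-tableau for the negation ¬◇◇(((¬p3 ∨ p1) ∨ ((¬p3 → p1) ∨ ¬p3)) ∨ p2):
1. ¬◇◇(((¬p3 ∨ p1) ∨ ((¬p3 → p1) ∨ ¬p3)) ∨ p2), 0
2. ¬◇(((¬p3 ∨ p1) ∨ ((¬p3 → p1) ∨ ¬p3)) ∨ p2), 0
3. ¬(((¬p3 ∨ p1) ∨ ((¬p3 → p1) ∨ ¬p3)) ∨ p2), 0
4. ¬((¬p3 ∨ p1) ∨ ((¬p3 → p1) ∨ ¬p3)), 0
5. ¬p2, 0
6. ¬(¬p3 ∨ p1), 0
7. ¬((¬p3 → p1) ∨ ¬p3), 0
8. p3, 0
9. ¬p1, 0
10. ¬(¬p3 → p1), 0
11. ¬p3, 0
Accessibility: 0R0
Branch closes: p3 and ¬p3 both at 0.
Every branch closes (one shown): valid in T, hence also in S4, S5 (every theorem of T is a theorem of S4 and S5).
K-tableau for the negation ¬◇◇(((¬p3 ∨ p1) ∨ ((¬p3 → p1) ∨ ¬p3)) ∨ p2):
1. ¬◇◇(((¬p3 ∨ p1) ∨ ((¬p3 → p1) ∨ ¬p3)) ∨ p2), 0
Complete open branch: countermodel on a K-frame, so not valid in K.

T, S4, S5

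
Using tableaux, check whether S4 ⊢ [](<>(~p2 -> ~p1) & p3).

Tableau for the negation ~[](<>(~p2 -> ~p1) & p3):
1. ~[](<>(~p2 -> ~p1) & p3), 0
2. ~(<>(~p2 -> ~p1) & p3), 1   [~[]-rule on 1: fresh world 1, 0R1]
3. ~p3, 1   [~&-rule on 2 (branches; this branch)]
Accessibility: 0R0, 0R1, 1R1
The negation has an open branch (countermodel exists).

No, not valid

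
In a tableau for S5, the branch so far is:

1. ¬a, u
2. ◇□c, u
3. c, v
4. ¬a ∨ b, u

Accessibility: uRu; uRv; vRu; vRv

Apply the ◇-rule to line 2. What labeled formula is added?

a fresh world w with uRw, and □c at w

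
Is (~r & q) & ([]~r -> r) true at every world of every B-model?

Tableau for the negation ~((~r & q) & ([]~r -> r)):
1. ~((~r & q) & ([]~r -> r)), u
2. ~([]~r -> r), u   [~&-rule on 1 (branches; this branch)]
3. []~r, u   [~->-rule on 2]
4. ~r, u   [~->-rule on 2]
Accessibility: uRu
The negation has an open branch (countermodel exists).

No, not valid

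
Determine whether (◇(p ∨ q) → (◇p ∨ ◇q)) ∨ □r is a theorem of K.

Valid in K

Tableau for the negation ¬((◇(p ∨ q) → (◇p ∨ ◇q)) ∨ □r):
1. ¬((◇(p ∨ q) → (◇p ∨ ◇q)) ∨ □r), 0
2. ¬(◇(p ∨ q) → (◇p ∨ ◇q)), 0
3. ¬□r, 0
4. ◇(p ∨ q), 0
5. ¬(◇p ∨ ◇q), 0
6. ¬◇p, 0
7. ¬◇q, 0
8. ¬r, 1
9. ¬p, 1
10. ¬q, 1
11. p ∨ q, 2
12. ¬p, 2
13. ¬q, 2
14. q, 2
Accessibility: 0R1, 0R2
Branch closes: q and ¬q both at 2.
All branches of the negation close; one closing branch shown above.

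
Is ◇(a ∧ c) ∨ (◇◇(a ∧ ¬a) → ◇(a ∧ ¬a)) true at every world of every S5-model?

Tableau for the negation ¬(◇(a ∧ c) ∨ (◇◇(a ∧ ¬a) → ◇(a ∧ ¬a))):
1. ¬(◇(a ∧ c) ∨ (◇◇(a ∧ ¬a) → ◇(a ∧ ¬a))), 0
2. ¬◇(a ∧ c), 0   [¬∨-rule on 1]
3. ¬(◇◇(a ∧ ¬a) → ◇(a ∧ ¬a)), 0   [¬∨-rule on 1]
4. ◇◇(a ∧ ¬a), 0   [¬→-rule on 3]
5. ¬◇(a ∧ ¬a), 0   [¬→-rule on 3]
6. ¬(a ∧ c), 0   [¬◇-rule on 2 via 0R0]
7. ¬(a ∧ ¬a), 0   [¬◇-rule on 5 via 0R0]
8. ¬c, 0   [¬∧-rule on 6 (branches; this branch)]
9. a, 0   [¬∧-rule on 7 (branches; this branch)]
10. ◇(a ∧ ¬a), 1   [◇-rule on 4: fresh world 1, 0R1]
11. ¬(a ∧ c), 1   [¬◇-rule on 2 via 0R1]
12. ¬(a ∧ ¬a), 1   [¬◇-rule on 5 via 0R1]
13. ¬c, 1   [¬∧-rule on 11 (branches; this branch)]
14. a, 1   [¬∧-rule on 12 (branches; this branch)]
15. a ∧ ¬a, 2   [◇-rule on 10: fresh world 2, 1R2]
16. a, 2   [∧-rule on 15]
17. ¬a, 2   [∧-rule on 15]
Accessibility: 0R0, 0R1, 0R2, 1R0, 1R1, 1R2, 2R0, 2R1, 2R2
Branch closes: a and ¬a both at 2.
Every branch of the negation's tableau closes; the branch above is one of them.

Valid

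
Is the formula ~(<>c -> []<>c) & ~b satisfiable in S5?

Unsatisfiable (every branch closes)

1. ~(<>c -> []<>c) & ~b, u
2. ~(<>c -> []<>c), u
3. ~b, u
4. <>c, u
5. ~[]<>c, u
6. c, v
7. ~<>c, w
8. ~c, u
9. ~c, v
Accessibility: uRu, uRv, uRw, vRu, vRv, vRw, wRu, wRv, wRw
Branch closes: c and ~c both at v.
Every branch closes; the branch above is one of them.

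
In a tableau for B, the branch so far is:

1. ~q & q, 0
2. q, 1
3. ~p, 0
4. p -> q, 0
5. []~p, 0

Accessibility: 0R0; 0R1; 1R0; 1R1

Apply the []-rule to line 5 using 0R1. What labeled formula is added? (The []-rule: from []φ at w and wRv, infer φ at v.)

~p, 1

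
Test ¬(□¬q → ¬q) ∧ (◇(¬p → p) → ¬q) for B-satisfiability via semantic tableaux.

Unsatisfiable

1. ¬(□¬q → ¬q) ∧ (◇(¬p → p) → ¬q), u
2. ¬(□¬q → ¬q), u
3. ◇(¬p → p) → ¬q, u
4. □¬q, u
5. q, u
6. ¬q, u
Accessibility: uRu
Branch closes: q and ¬q both at u.
All branches of the tableau close; one closing branch shown above.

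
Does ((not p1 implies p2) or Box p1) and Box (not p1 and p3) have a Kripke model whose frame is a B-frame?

1. ((not p1 implies p2) or Box p1) and Box (not p1 and p3), 0
2. (not p1 implies p2) or Box p1, 0
3. Box (not p1 and p3), 0
4. not p1 and p3, 0
5. not p1, 0
6. p3, 0
7. not p1 implies p2, 0
8. p2, 0
Accessibility: 0R0

Satisfiable (open branch found)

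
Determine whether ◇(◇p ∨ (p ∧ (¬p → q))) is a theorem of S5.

No, not valid

Tableau for the negation ¬◇(◇p ∨ (p ∧ (¬p → q))):
1. ¬◇(◇p ∨ (p ∧ (¬p → q))), w0
2. ¬(◇p ∨ (p ∧ (¬p → q))), w0
3. ¬◇p, w0
4. ¬(p ∧ (¬p → q)), w0
5. ¬p, w0
6. ¬(¬p → q), w0
7. ¬q, w0
Accessibility: w0Rw0
The negation has an open branch (countermodel exists).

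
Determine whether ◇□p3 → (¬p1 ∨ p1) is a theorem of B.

Tableau for the negation ¬(◇□p3 → (¬p1 ∨ p1)):
1. ¬(◇□p3 → (¬p1 ∨ p1)), u
2. ◇□p3, u   [¬→-rule on 1]
3. ¬(¬p1 ∨ p1), u   [¬→-rule on 1]
4. p1, u   [¬∨-rule on 3]
5. ¬p1, u   [¬∨-rule on 3]
Accessibility: uRu
Branch closes: p1 and ¬p1 both at u.
All branches of the negation close; one closing branch shown above.

Valid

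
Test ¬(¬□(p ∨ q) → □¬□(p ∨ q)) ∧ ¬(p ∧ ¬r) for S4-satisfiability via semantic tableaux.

Yes, satisfiable

1. ¬(¬□(p ∨ q) → □¬□(p ∨ q)) ∧ ¬(p ∧ ¬r), 0
2. ¬(¬□(p ∨ q) → □¬□(p ∨ q)), 0   [∧-rule on 1]
3. ¬(p ∧ ¬r), 0   [∧-rule on 1]
4. ¬□(p ∨ q), 0   [¬→-rule on 2]
5. ¬□¬□(p ∨ q), 0   [¬→-rule on 2]
6. r, 0   [¬∧-rule on 3 (branches; this branch)]
7. ¬(p ∨ q), 1   [¬□-rule on 4: fresh world 1, 0R1]
8. ¬p, 1   [¬∨-rule on 7]
9. ¬q, 1   [¬∨-rule on 7]
10. □(p ∨ q), 2   [¬□-rule on 5: fresh world 2, 0R2]
11. p ∨ q, 2   [□-rule on 10 via 2R2]
12. q, 2   [∨-rule on 11 (branches; this branch)]
Accessibility: 0R0, 0R1, 0R2, 1R1, 2R2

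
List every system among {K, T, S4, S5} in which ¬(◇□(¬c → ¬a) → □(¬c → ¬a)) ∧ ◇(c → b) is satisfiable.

S5-tableau for the formula:
1. ¬(◇□(¬c → ¬a) → □(¬c → ¬a)) ∧ ◇(c → b), 0
2. ¬(◇□(¬c → ¬a) → □(¬c → ¬a)), 0
3. ◇(c → b), 0
4. ◇□(¬c → ¬a), 0
5. ¬□(¬c → ¬a), 0
6. c → b, 1
7. b, 1
8. □(¬c → ¬a), 2
9. ¬c → ¬a, 0
10. ¬c → ¬a, 1
11. ¬c → ¬a, 2
12. ¬a, 0
13. ¬a, 1
14. ¬a, 2
15. ¬(¬c → ¬a), 3
16. ¬c, 3
17. a, 3
18. ¬c → ¬a, 3
19. ¬a, 3
Accessibility: 0R0, 0R1, 0R2, 0R3, 1R0, 1R1, 1R2, 1R3, 2R0, 2R1, 2R2, 2R3, 3R0, 3R1, 3R2, 3R3
Branch closes: a and ¬a both at 3.
Every branch closes (one shown): unsatisfiable in S5.
S4-tableau for the formula:
1. ¬(◇□(¬c → ¬a) → □(¬c → ¬a)) ∧ ◇(c → b), 0
2. ¬(◇□(¬c → ¬a) → □(¬c → ¬a)), 0
3. ◇(c → b), 0
4. ◇□(¬c → ¬a), 0
5. ¬□(¬c → ¬a), 0
6. c → b, 1
7. b, 1
8. □(¬c → ¬a), 2
9. ¬c → ¬a, 2
10. ¬a, 2
11. ¬(¬c → ¬a), 3
12. ¬c, 3
13. a, 3
Accessibility: 0R0, 0R1, 0R2, 0R3, 1R1, 2R2, 3R3
Complete open branch: satisfiable in S4, hence also in K, T (this S4-model is also a K-model and a T-model).

K, T, S4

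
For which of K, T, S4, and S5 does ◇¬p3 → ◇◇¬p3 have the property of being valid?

K-tableau for the negation ¬(◇¬p3 → ◇◇¬p3):
1. ¬(◇¬p3 → ◇◇¬p3), 0
2. ◇¬p3, 0
3. ¬◇◇¬p3, 0
4. ¬p3, 1
5. ¬◇¬p3, 1
Accessibility: 0R1
Complete open branch: countermodel on a K-frame, so not valid in K.
T-tableau for the negation ¬(◇¬p3 → ◇◇¬p3):
1. ¬(◇¬p3 → ◇◇¬p3), 0
2. ◇¬p3, 0
3. ¬◇◇¬p3, 0
4. ¬◇¬p3, 0
5. p3, 0
6. ¬p3, 1
7. ¬◇¬p3, 1
8. p3, 1
Accessibility: 0R0, 0R1, 1R1
Branch closes: p3 and ¬p3 both at 1.
Every branch closes (one shown): valid in T, hence also in S4, S5 (every theorem of T is a theorem of S4 and S5).

T, S4, S5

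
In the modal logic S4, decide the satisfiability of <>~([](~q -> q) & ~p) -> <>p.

1. <>~([](~q -> q) & ~p) -> <>p, 0
2. <>p, 0   [->-rule on 1 (branches; this branch)]
3. p, 1   [<>-rule on 2: fresh world 1, 0R1]
Accessibility: 0R0, 0R1, 1R1

Satisfiable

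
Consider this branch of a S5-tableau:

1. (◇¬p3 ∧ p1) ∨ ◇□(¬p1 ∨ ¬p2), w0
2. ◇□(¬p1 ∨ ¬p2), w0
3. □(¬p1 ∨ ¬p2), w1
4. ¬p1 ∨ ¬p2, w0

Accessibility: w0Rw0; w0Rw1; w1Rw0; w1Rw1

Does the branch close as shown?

Open

There is no literal clash: for every atom and world, at most one sign appears.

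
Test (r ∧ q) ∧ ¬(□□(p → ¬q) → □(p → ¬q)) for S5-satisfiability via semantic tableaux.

1. (r ∧ q) ∧ ¬(□□(p → ¬q) → □(p → ¬q)), w0
2. r ∧ q, w0   [∧-rule on 1]
3. ¬(□□(p → ¬q) → □(p → ¬q)), w0   [∧-rule on 1]
4. r, w0   [∧-rule on 2]
5. q, w0   [∧-rule on 2]
6. □□(p → ¬q), w0   [¬→-rule on 3]
7. ¬□(p → ¬q), w0   [¬→-rule on 3]
8. □(p → ¬q), w0   [□-rule on 6 via w0Rw0]
9. p → ¬q, w0   [□-rule on 8 via w0Rw0]
10. ¬p, w0   [→-rule on 9 (branches; this branch)]
11. ¬(p → ¬q), w1   [¬□-rule on 7: fresh world w1, w0Rw1]
12. p, w1   [¬→-rule on 11]
13. q, w1   [¬→-rule on 11]
14. □(p → ¬q), w1   [□-rule on 6 via w0Rw1]
15. p → ¬q, w1   [□-rule on 8 via w0Rw1]
16. ¬q, w1   [→-rule on 15 (branches; this branch)]
Accessibility: w0Rw0, w0Rw1, w1Rw0, w1Rw1
Branch closes: q and ¬q both at w1.
(One branch shown.) All branches close.

No, unsatisfiable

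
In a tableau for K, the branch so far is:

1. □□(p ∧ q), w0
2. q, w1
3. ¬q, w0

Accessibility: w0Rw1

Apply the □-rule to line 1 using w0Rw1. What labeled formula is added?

□(p ∧ q), w1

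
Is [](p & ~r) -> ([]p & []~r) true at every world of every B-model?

Valid

Tableau for the negation ~([](p & ~r) -> ([]p & []~r)):
1. ~([](p & ~r) -> ([]p & []~r)), u
2. [](p & ~r), u
3. ~([]p & []~r), u
4. p & ~r, u
5. p, u
6. ~r, u
7. ~[]~r, u
8. r, v
9. p & ~r, v
10. p, v
11. ~r, v
Accessibility: uRu, uRv, vRu, vRv
Branch closes: r and ~r both at v.
All branches of the negation close; one closing branch shown above.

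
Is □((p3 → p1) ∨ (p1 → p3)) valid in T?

Valid in T

Tableau for the negation ¬□((p3 → p1) ∨ (p1 → p3)):
1. ¬□((p3 → p1) ∨ (p1 → p3)), 0
2. ¬((p3 → p1) ∨ (p1 → p3)), 1
3. ¬(p3 → p1), 1
4. ¬(p1 → p3), 1
5. p3, 1
6. ¬p1, 1
7. p1, 1
8. ¬p3, 1
Accessibility: 0R0, 0R1, 1R1
Branch closes: p1 and ¬p1 both at 1.
Every branch of the negation's tableau closes; the branch above is one of them.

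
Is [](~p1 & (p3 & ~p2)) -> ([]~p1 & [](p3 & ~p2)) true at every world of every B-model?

Tableau for the negation ~([](~p1 & (p3 & ~p2)) -> ([]~p1 & [](p3 & ~p2))):
1. ~([](~p1 & (p3 & ~p2)) -> ([]~p1 & [](p3 & ~p2))), w0
2. [](~p1 & (p3 & ~p2)), w0
3. ~([]~p1 & [](p3 & ~p2)), w0
4. ~p1 & (p3 & ~p2), w0
5. ~p1, w0
6. p3 & ~p2, w0
7. p3, w0
8. ~p2, w0
9. ~[](p3 & ~p2), w0
10. ~(p3 & ~p2), w1
11. ~p1 & (p3 & ~p2), w1
12. ~p1, w1
13. p3 & ~p2, w1
14. p3, w1
15. ~p2, w1
16. p2, w1
Accessibility: w0Rw0, w0Rw1, w1Rw0, w1Rw1
Branch closes: p2 and ~p2 both at w1.
All branches of the negation close; one closing branch shown above.

Yes, valid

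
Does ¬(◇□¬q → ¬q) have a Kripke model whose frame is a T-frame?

1. ¬(◇□¬q → ¬q), u
2. ◇□¬q, u
3. q, u
4. □¬q, v
5. ¬q, v
Accessibility: uRu, uRv, vRv

Satisfiable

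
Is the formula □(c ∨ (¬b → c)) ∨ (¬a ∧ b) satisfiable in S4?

Satisfiable

1. □(c ∨ (¬b → c)) ∨ (¬a ∧ b), u
2. ¬a ∧ b, u   [∨-rule on 1 (branches; this branch)]
3. ¬a, u   [∧-rule on 2]
4. b, u   [∧-rule on 2]
Accessibility: uRu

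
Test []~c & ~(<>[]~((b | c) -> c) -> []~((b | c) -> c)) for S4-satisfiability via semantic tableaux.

Yes, satisfiable

1. []~c & ~(<>[]~((b | c) -> c) -> []~((b | c) -> c)), u
2. []~c, u
3. ~(<>[]~((b | c) -> c) -> []~((b | c) -> c)), u
4. <>[]~((b | c) -> c), u
5. ~[]~((b | c) -> c), u
6. ~c, u
7. []~((b | c) -> c), v
8. ~c, v
9. ~((b | c) -> c), v
10. b | c, v
11. b, v
12. (b | c) -> c, w
13. ~c, w
14. ~(b | c), w
15. ~b, w
Accessibility: uRu, uRv, uRw, vRv, wRw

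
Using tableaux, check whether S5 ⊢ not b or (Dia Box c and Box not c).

Tableau for the negation not (not b or (Dia Box c and Box not c)):
1. not (not b or (Dia Box c and Box not c)), u
2. b, u   [neg-or-rule on 1]
3. not (Dia Box c and Box not c), u   [neg-or-rule on 1]
4. not Box not c, u   [neg-and-rule on 3 (branches; this branch)]
5. c, v   [neg-Box-rule on 4: fresh world v, uRv]
Accessibility: uRu, uRv, vRu, vRv
The negation has an open branch (countermodel exists).

No, not valid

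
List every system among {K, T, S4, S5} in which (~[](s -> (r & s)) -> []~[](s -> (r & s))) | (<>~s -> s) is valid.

S5

S4-tableau for the negation ~((~[](s -> (r & s)) -> []~[](s -> (r & s))) | (<>~s -> s)):
1. ~((~[](s -> (r & s)) -> []~[](s -> (r & s))) | (<>~s -> s)), w0
2. ~(~[](s -> (r & s)) -> []~[](s -> (r & s))), w0   [~|-rule on 1]
3. ~(<>~s -> s), w0   [~|-rule on 1]
4. ~[](s -> (r & s)), w0   [~->-rule on 2]
5. ~[]~[](s -> (r & s)), w0   [~->-rule on 2]
6. <>~s, w0   [~->-rule on 3]
7. ~s, w0   [~->-rule on 3]
8. ~(s -> (r & s)), w1   [~[]-rule on 4: fresh world w1, w0Rw1]
9. s, w1   [~->-rule on 8]
10. ~(r & s), w1   [~->-rule on 8]
11. ~r, w1   [~&-rule on 10 (branches; this branch)]
12. [](s -> (r & s)), w2   [~[]-rule on 5: fresh world w2, w0Rw2]
13. s -> (r & s), w2   [[]-rule on 12 via w2Rw2]
14. r & s, w2   [->-rule on 13 (branches; this branch)]
15. r, w2   [&-rule on 14]
16. s, w2   [&-rule on 14]
17. ~s, w3   [<>-rule on 6: fresh world w3, w0Rw3]
Accessibility: w0Rw0, w0Rw1, w0Rw2, w0Rw3, w1Rw1, w2Rw2, w3Rw3
Complete open branch: countermodel on an S4-frame, so not valid in S4, nor in K, T (the same frame is also a K-frame and a T-frame).
S5-tableau for the negation ~((~[](s -> (r & s)) -> []~[](s -> (r & s))) | (<>~s -> s)):
1. ~((~[](s -> (r & s)) -> []~[](s -> (r & s))) | (<>~s -> s)), w0
2. ~(~[](s -> (r & s)) -> []~[](s -> (r & s))), w0   [~|-rule on 1]
3. ~(<>~s -> s), w0   [~|-rule on 1]
4. ~[](s -> (r & s)), w0   [~->-rule on 2]
5. ~[]~[](s -> (r & s)), w0   [~->-rule on 2]
6. <>~s, w0   [~->-rule on 3]
7. ~s, w0   [~->-rule on 3]
8. ~(s -> (r & s)), w1   [~[]-rule on 4: fresh world w1, w0Rw1]
9. s, w1   [~->-rule on 8]
10. ~(r & s), w1   [~->-rule on 8]
11. ~r, w1   [~&-rule on 10 (branches; this branch)]
12. [](s -> (r & s)), w2   [~[]-rule on 5: fresh world w2, w0Rw2]
13. s -> (r & s), w0   [[]-rule on 12 via w2Rw0]
14. s -> (r & s), w1   [[]-rule on 12 via w2Rw1]
15. s -> (r & s), w2   [[]-rule on 12 via w2Rw2]
16. r & s, w1   [->-rule on 14 (branches; this branch)]
17. r, w1   [&-rule on 16]
Accessibility: w0Rw0, w0Rw1, w0Rw2, w1Rw0, w1Rw1, w1Rw2, w2Rw0, w2Rw1, w2Rw2
Branch closes: r and ~r both at w1.
Every branch closes (one shown): valid in S5.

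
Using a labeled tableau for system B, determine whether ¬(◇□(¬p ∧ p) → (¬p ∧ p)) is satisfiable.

1. ¬(◇□(¬p ∧ p) → (¬p ∧ p)), 0
2. ◇□(¬p ∧ p), 0   [¬→-rule on 1]
3. ¬(¬p ∧ p), 0   [¬→-rule on 1]
4. ¬p, 0   [¬∧-rule on 3 (branches; this branch)]
5. □(¬p ∧ p), 1   [◇-rule on 2: fresh world 1, 0R1]
6. ¬p ∧ p, 0   [□-rule on 5 via 1R0]
7. p, 0   [∧-rule on 6]
Accessibility: 0R0, 0R1, 1R0, 1R1
Branch closes: p and ¬p both at 0.
Every branch closes; the branch above is one of them.

Unsatisfiable (every branch closes)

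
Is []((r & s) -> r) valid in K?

Yes, valid

Tableau for the negation ~[]((r & s) -> r):
1. ~[]((r & s) -> r), 0
2. ~((r & s) -> r), 1
3. r & s, 1
4. ~r, 1
5. r, 1
6. s, 1
Accessibility: 0R1
Branch closes: r and ~r both at 1.
Every branch of the negation's tableau closes; the branch above is one of them.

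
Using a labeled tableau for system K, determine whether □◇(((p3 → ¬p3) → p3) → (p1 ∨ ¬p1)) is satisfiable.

Yes, satisfiable

1. □◇(((p3 → ¬p3) → p3) → (p1 ∨ ¬p1)), 0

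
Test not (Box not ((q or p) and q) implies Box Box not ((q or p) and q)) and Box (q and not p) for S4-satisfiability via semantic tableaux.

1. not (Box not ((q or p) and q) implies Box Box not ((q or p) and q)) and Box (q and not p), w0
2. not (Box not ((q or p) and q) implies Box Box not ((q or p) and q)), w0
3. Box (q and not p), w0
4. Box not ((q or p) and q), w0
5. not Box Box not ((q or p) and q), w0
6. q and not p, w0
7. q, w0
8. not p, w0
9. not ((q or p) and q), w0
10. not (q or p), w0
11. not q, w0
Accessibility: w0Rw0
Branch closes: q and not q both at w0.
All branches of the tableau close; one closing branch shown above.

Unsatisfiable (every branch closes)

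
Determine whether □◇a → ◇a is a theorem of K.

Invalid (countermodel exists)

Tableau for the negation ¬(□◇a → ◇a):
1. ¬(□◇a → ◇a), u
2. □◇a, u   [¬→-rule on 1]
3. ¬◇a, u   [¬→-rule on 1]
The negation has an open branch (countermodel exists).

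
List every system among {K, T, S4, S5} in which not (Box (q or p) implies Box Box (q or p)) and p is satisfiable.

T-tableau for the formula:
1. not (Box (q or p) implies Box Box (q or p)) and p, 0
2. not (Box (q or p) implies Box Box (q or p)), 0
3. p, 0
4. Box (q or p), 0
5. not Box Box (q or p), 0
6. q or p, 0
7. not Box (q or p), 1
8. q or p, 1
9. p, 1
10. not (q or p), 2
11. not q, 2
12. not p, 2
Accessibility: 0R0, 0R1, 1R1, 1R2, 2R2
Complete open branch: satisfiable in T, hence also in K (this T-model is also a K-model).
S4-tableau for the formula:
1. not (Box (q or p) implies Box Box (q or p)) and p, 0
2. not (Box (q or p) implies Box Box (q or p)), 0
3. p, 0
4. Box (q or p), 0
5. not Box Box (q or p), 0
6. q or p, 0
7. not Box (q or p), 1
8. q or p, 1
9. p, 1
10. not (q or p), 2
11. not q, 2
12. not p, 2
13. q or p, 2
14. p, 2
Accessibility: 0R0, 0R1, 0R2, 1R1, 1R2, 2R2
Branch closes: p and not p both at 2.
Every branch closes (one shown): unsatisfiable in S4, hence also in S5 (every S5-frame is an S4-frame).

K, T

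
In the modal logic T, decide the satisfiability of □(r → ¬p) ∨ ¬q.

Satisfiable

1. □(r → ¬p) ∨ ¬q, u
2. ¬q, u
Accessibility: uRu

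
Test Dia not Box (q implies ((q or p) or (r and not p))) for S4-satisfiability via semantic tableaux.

1. Dia not Box (q implies ((q or p) or (r and not p))), 0
2. not Box (q implies ((q or p) or (r and not p))), 1
3. not (q implies ((q or p) or (r and not p))), 2
4. q, 2
5. not ((q or p) or (r and not p)), 2
6. not (q or p), 2
7. not (r and not p), 2
8. not q, 2
9. not p, 2
Accessibility: 0R0, 0R1, 0R2, 1R1, 1R2, 2R2
Branch closes: q and not q both at 2.
(One branch shown.) All branches close.

No, unsatisfiable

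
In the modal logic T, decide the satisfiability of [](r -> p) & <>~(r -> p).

Unsatisfiable (every branch closes)

1. [](r -> p) & <>~(r -> p), u
2. [](r -> p), u
3. <>~(r -> p), u
4. r -> p, u
5. p, u
6. ~(r -> p), v
7. r, v
8. ~p, v
9. r -> p, v
10. p, v
Accessibility: uRu, uRv, vRv
Branch closes: p and ~p both at v.
(One branch shown.) All branches close.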